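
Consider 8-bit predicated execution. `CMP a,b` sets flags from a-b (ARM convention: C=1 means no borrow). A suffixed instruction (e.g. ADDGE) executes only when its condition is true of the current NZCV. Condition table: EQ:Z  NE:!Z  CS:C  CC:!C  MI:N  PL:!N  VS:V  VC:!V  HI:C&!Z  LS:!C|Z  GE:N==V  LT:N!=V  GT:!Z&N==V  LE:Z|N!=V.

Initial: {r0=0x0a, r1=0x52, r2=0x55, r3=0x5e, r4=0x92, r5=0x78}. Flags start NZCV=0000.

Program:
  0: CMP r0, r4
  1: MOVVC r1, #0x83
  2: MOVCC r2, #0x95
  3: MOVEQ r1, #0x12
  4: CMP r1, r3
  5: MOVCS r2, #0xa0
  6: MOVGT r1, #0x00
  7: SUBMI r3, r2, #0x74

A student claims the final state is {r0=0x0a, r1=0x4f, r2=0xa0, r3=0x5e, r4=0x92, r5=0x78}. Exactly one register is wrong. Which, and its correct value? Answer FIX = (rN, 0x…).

FIX = (r1, 0x83)

[0] flags=0000 → (cmp)
[1] flags=0000 VC?T → r1=0x83
[2] flags=0000 CC?T → r2=0x95
[3] flags=0000 EQ?F → skip
[4] flags=0011 → (cmp)
[5] flags=0011 CS?T → r2=0xa0
[6] flags=0011 GT?F → skip
[7] flags=0011 MI?F → skip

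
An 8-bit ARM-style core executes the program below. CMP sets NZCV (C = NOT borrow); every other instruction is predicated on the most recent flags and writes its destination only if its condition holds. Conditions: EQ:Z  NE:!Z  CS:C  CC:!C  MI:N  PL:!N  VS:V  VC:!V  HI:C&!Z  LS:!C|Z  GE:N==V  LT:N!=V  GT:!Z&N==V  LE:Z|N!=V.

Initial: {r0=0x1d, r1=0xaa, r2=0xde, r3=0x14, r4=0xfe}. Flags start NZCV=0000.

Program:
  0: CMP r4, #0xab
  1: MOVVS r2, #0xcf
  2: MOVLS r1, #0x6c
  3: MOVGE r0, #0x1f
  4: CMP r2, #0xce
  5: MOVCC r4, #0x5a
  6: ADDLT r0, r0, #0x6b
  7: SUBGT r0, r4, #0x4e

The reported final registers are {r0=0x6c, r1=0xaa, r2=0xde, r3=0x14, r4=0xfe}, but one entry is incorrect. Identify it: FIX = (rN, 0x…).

FIX = (r0, 0xb0)

0: ✓ CMP  NZCV=0010
1: · MOVVS
2: · MOVLS
3: ✓ MOVGE  r0←0x1f
4: ✓ CMP  NZCV=0010
5: · MOVCC
6: · ADDLT
7: ✓ SUBGT  r0←0xb0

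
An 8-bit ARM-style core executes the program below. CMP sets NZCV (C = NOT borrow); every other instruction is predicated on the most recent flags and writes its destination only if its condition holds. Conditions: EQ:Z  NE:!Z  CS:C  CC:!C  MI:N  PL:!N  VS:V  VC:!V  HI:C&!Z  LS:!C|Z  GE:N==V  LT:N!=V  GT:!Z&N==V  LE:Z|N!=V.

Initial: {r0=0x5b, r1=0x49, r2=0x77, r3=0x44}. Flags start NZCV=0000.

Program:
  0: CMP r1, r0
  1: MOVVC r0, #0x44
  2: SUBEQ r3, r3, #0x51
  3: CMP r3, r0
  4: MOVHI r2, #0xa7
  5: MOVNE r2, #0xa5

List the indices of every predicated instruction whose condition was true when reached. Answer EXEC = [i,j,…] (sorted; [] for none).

0: ✓ CMP  NZCV=1000
1: ✓ MOVVC  r0←0x44
2: · SUBEQ
3: ✓ CMP  NZCV=0110
4: · MOVHI
5: · MOVNE

EXEC = [1]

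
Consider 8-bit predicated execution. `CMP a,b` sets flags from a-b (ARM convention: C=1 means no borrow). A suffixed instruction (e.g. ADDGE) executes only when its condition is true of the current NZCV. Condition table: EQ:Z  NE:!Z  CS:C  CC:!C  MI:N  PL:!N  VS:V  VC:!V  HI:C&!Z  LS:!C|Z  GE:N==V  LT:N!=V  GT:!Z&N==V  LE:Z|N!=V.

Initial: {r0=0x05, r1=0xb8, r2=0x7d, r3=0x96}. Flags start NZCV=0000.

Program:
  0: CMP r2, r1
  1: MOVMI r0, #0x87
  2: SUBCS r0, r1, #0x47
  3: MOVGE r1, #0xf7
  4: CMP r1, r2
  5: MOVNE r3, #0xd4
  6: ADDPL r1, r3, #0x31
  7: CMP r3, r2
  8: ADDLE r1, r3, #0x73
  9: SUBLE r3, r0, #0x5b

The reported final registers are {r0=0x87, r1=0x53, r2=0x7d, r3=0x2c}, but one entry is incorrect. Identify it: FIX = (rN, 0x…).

[0] flags=1001 → (cmp)
[1] flags=1001 MI?T → r0=0x87
[2] flags=1001 CS?F → skip
[3] flags=1001 GE?T → r1=0xf7
[4] flags=0011 → (cmp)
[5] flags=0011 NE?T → r3=0xd4
[6] flags=0011 PL?T → r1=0x05
[7] flags=0011 → (cmp)
[8] flags=0011 LE?T → r1=0x47
[9] flags=0011 LE?T → r3=0x2c

FIX = (r1, 0x47)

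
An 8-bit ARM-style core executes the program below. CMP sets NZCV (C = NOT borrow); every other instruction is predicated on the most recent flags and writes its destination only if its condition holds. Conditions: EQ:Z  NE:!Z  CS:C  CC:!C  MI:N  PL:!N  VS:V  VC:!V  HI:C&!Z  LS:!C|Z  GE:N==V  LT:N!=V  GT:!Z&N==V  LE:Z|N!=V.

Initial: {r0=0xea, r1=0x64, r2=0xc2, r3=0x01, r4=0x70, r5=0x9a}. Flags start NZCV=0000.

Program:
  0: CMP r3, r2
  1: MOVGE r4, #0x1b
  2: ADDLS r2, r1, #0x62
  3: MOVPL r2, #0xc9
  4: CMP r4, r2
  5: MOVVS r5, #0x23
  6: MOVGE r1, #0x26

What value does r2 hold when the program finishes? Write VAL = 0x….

0: ✓ CMP  NZCV=0000
1: ✓ MOVGE  r4←0x1b
2: ✓ ADDLS  r2←0xc6
3: ✓ MOVPL  r2←0xc9
4: ✓ CMP  NZCV=0000
5: · MOVVS
6: ✓ MOVGE  r1←0x26

VAL = 0xc9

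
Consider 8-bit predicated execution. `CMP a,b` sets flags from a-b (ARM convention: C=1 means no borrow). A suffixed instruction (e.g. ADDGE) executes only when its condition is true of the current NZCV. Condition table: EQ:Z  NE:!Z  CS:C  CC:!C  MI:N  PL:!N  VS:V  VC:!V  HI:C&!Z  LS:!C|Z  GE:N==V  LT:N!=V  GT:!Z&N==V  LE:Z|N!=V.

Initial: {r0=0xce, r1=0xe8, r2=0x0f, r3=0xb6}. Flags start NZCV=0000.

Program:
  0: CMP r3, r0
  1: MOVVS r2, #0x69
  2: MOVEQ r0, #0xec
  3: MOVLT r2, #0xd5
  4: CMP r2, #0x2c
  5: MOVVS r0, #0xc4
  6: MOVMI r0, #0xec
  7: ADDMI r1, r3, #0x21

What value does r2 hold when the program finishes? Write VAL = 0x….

VAL = 0xd5

0: ✓ CMP  NZCV=1000
1: · MOVVS
2: · MOVEQ
3: ✓ MOVLT  r2←0xd5
4: ✓ CMP  NZCV=1010
5: · MOVVS
6: ✓ MOVMI  r0←0xec
7: ✓ ADDMI  r1←0xd7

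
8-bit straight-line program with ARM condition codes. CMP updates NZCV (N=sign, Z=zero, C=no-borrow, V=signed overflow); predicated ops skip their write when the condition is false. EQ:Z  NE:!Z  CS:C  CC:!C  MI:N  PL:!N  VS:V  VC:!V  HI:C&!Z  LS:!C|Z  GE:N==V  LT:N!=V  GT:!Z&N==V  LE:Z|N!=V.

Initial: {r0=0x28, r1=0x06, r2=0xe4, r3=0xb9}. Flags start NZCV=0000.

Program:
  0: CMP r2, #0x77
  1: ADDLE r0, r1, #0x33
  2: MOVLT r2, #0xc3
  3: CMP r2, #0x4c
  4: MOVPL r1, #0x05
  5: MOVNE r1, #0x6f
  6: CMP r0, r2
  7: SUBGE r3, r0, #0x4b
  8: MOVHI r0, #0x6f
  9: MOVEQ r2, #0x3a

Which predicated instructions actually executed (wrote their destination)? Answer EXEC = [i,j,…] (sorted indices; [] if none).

EXEC = [1,2,4,5,7]

[0] flags=0011 → (cmp)
[1] flags=0011 LE?T → r0=0x39
[2] flags=0011 LT?T → r2=0xc3
[3] flags=0011 → (cmp)
[4] flags=0011 PL?T → r1=0x05
[5] flags=0011 NE?T → r1=0x6f
[6] flags=0000 → (cmp)
[7] flags=0000 GE?T → r3=0xee
[8] flags=0000 HI?F → skip
[9] flags=0000 EQ?F → skip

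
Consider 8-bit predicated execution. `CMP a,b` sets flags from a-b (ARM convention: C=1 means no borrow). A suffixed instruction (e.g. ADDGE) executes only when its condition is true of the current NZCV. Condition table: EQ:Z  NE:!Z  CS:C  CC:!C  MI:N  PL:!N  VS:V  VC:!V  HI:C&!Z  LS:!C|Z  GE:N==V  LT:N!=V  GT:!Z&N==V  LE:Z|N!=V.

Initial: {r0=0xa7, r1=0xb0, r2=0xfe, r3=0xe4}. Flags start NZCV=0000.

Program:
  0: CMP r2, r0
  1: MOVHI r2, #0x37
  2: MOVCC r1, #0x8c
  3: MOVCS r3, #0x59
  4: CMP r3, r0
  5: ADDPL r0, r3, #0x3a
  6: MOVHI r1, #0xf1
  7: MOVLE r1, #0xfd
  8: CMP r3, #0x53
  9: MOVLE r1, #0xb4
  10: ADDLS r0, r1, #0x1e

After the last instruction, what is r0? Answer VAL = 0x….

VAL = 0xa7

0: ✓ CMP  NZCV=0010
1: ✓ MOVHI  r2←0x37
2: · MOVCC
3: ✓ MOVCS  r3←0x59
4: ✓ CMP  NZCV=1001
5: · ADDPL
6: · MOVHI
7: · MOVLE
8: ✓ CMP  NZCV=0010
9: · MOVLE
10: · ADDLS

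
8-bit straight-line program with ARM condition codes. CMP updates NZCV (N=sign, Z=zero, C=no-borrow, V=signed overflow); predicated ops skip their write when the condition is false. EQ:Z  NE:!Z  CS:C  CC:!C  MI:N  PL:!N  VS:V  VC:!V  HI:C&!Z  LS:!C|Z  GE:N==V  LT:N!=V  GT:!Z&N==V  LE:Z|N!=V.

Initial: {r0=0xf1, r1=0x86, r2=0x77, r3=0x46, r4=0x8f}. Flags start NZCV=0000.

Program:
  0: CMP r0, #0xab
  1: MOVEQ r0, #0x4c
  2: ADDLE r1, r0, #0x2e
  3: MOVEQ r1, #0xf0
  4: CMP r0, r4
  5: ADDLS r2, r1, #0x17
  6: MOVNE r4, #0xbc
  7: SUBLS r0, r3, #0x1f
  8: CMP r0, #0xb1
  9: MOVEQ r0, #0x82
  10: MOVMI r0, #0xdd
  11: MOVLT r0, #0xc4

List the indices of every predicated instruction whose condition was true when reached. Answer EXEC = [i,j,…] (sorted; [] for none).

EXEC = [6]

0: ✓ CMP  NZCV=0010
1: · MOVEQ
2: · ADDLE
3: · MOVEQ
4: ✓ CMP  NZCV=0010
5: · ADDLS
6: ✓ MOVNE  r4←0xbc
7: · SUBLS
8: ✓ CMP  NZCV=0010
9: · MOVEQ
10: · MOVMI
11: · MOVLT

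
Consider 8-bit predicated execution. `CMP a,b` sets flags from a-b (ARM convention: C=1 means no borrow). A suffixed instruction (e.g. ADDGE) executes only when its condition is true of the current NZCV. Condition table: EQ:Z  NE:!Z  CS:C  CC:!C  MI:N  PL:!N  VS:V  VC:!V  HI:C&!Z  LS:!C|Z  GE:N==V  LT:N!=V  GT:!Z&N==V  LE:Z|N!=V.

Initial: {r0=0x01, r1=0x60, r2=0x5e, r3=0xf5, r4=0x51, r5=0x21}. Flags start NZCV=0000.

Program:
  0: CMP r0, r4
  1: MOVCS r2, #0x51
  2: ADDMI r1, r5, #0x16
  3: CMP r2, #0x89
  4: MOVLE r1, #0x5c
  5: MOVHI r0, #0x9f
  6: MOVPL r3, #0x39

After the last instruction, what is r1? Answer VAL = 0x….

[0] flags=1000 → (cmp)
[1] flags=1000 CS?F → skip
[2] flags=1000 MI?T → r1=0x37
[3] flags=1001 → (cmp)
[4] flags=1001 LE?F → skip
[5] flags=1001 HI?F → skip
[6] flags=1001 PL?F → skip

VAL = 0x37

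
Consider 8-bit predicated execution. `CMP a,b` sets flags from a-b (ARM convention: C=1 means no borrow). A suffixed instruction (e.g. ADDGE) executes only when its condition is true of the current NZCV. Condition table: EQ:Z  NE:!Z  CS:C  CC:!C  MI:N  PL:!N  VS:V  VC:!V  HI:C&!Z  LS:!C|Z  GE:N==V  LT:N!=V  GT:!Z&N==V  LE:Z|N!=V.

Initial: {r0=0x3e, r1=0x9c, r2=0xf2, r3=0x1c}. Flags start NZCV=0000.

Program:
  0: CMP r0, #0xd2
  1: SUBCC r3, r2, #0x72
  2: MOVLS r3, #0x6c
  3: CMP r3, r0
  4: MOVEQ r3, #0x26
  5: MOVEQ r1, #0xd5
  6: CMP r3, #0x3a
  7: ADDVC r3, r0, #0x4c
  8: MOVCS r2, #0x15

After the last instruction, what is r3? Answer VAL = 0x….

0: ✓ CMP  NZCV=0000
1: ✓ SUBCC  r3←0x80
2: ✓ MOVLS  r3←0x6c
3: ✓ CMP  NZCV=0010
4: · MOVEQ
5: · MOVEQ
6: ✓ CMP  NZCV=0010
7: ✓ ADDVC  r3←0x8a
8: ✓ MOVCS  r2←0x15

VAL = 0x8a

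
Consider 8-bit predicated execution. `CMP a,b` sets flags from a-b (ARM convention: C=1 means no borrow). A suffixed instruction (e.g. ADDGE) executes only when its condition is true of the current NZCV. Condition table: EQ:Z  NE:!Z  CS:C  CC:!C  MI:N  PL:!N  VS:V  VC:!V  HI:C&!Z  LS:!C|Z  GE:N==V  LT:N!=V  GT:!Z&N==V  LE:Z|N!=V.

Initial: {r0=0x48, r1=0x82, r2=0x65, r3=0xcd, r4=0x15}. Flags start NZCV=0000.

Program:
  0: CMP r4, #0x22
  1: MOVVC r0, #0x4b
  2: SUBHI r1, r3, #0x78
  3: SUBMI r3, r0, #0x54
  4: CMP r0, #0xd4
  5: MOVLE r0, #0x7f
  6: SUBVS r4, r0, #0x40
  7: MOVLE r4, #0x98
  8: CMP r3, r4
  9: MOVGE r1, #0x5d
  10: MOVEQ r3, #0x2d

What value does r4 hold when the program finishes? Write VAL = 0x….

[0] flags=1000 → (cmp)
[1] flags=1000 VC?T → r0=0x4b
[2] flags=1000 HI?F → skip
[3] flags=1000 MI?T → r3=0xf7
[4] flags=0000 → (cmp)
[5] flags=0000 LE?F → skip
[6] flags=0000 VS?F → skip
[7] flags=0000 LE?F → skip
[8] flags=1010 → (cmp)
[9] flags=1010 GE?F → skip
[10] flags=1010 EQ?F → skip

VAL = 0x15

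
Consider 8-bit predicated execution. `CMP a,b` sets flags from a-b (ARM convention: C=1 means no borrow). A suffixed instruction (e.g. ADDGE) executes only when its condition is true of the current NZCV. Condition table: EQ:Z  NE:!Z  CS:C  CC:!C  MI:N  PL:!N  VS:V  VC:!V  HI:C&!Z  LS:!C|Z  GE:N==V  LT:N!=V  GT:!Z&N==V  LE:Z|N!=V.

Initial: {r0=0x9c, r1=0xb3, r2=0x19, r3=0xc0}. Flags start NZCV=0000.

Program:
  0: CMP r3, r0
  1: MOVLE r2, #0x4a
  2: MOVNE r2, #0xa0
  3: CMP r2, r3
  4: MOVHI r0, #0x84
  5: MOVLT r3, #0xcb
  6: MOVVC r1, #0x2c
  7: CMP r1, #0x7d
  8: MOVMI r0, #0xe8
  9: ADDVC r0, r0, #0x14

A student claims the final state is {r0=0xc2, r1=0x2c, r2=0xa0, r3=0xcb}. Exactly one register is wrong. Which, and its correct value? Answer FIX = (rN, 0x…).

FIX = (r0, 0xfc)

0: ✓ CMP  NZCV=0010
1: · MOVLE
2: ✓ MOVNE  r2←0xa0
3: ✓ CMP  NZCV=1000
4: · MOVHI
5: ✓ MOVLT  r3←0xcb
6: ✓ MOVVC  r1←0x2c
7: ✓ CMP  NZCV=1000
8: ✓ MOVMI  r0←0xe8
9: ✓ ADDVC  r0←0xfc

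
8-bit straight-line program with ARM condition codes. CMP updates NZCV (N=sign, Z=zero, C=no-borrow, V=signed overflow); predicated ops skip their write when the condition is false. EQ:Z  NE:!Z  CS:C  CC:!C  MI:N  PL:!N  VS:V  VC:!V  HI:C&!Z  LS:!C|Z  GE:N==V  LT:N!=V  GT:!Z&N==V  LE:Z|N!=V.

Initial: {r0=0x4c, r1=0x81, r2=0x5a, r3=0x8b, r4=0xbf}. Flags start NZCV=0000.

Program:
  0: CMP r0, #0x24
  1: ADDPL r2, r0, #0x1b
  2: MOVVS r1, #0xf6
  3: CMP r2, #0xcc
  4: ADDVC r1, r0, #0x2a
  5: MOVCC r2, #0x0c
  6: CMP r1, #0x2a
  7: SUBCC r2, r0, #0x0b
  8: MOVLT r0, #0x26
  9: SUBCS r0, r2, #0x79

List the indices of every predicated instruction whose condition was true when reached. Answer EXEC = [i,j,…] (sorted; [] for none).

0: ✓ CMP  NZCV=0010
1: ✓ ADDPL  r2←0x67
2: · MOVVS
3: ✓ CMP  NZCV=1001
4: · ADDVC
5: ✓ MOVCC  r2←0x0c
6: ✓ CMP  NZCV=0011
7: · SUBCC
8: ✓ MOVLT  r0←0x26
9: ✓ SUBCS  r0←0x93

EXEC = [1,5,8,9]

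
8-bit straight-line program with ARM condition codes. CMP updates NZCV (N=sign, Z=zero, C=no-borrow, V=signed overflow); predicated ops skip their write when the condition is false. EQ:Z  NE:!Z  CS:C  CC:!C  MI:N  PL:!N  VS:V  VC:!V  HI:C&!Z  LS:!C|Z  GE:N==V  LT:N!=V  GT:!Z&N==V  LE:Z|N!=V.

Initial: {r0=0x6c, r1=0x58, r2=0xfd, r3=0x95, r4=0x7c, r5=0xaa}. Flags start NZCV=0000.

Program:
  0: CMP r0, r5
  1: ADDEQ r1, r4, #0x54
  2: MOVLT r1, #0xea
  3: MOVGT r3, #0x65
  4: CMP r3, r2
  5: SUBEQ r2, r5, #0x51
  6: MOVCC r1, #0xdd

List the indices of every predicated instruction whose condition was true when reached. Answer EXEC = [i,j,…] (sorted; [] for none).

[0] flags=1001 → (cmp)
[1] flags=1001 EQ?F → skip
[2] flags=1001 LT?F → skip
[3] flags=1001 GT?T → r3=0x65
[4] flags=0000 → (cmp)
[5] flags=0000 EQ?F → skip
[6] flags=0000 CC?T → r1=0xdd

EXEC = [3,6]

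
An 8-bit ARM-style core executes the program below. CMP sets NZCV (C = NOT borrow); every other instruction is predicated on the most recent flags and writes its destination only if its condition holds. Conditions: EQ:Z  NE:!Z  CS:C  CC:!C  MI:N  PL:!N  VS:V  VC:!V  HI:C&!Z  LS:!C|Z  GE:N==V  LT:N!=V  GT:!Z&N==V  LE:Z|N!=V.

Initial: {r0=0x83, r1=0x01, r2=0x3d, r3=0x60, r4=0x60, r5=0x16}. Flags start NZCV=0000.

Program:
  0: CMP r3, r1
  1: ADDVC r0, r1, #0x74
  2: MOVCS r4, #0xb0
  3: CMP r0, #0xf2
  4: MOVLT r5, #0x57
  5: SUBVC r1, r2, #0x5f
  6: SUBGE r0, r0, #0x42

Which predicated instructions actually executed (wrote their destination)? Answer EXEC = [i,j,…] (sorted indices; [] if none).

0: ✓ CMP  NZCV=0010
1: ✓ ADDVC  r0←0x75
2: ✓ MOVCS  r4←0xb0
3: ✓ CMP  NZCV=1001
4: · MOVLT
5: · SUBVC
6: ✓ SUBGE  r0←0x33

EXEC = [1,2,6]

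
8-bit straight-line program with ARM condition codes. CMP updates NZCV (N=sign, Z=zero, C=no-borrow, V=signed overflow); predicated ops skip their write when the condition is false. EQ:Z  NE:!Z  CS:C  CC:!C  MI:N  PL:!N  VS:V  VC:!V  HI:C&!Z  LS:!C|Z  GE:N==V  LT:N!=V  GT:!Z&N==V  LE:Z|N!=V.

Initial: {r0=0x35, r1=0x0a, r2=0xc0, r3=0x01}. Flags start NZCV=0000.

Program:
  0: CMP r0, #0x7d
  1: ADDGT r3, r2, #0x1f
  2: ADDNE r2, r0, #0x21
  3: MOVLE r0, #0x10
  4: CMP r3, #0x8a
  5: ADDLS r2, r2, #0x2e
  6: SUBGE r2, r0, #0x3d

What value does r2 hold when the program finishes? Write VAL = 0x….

[0] flags=1000 → (cmp)
[1] flags=1000 GT?F → skip
[2] flags=1000 NE?T → r2=0x56
[3] flags=1000 LE?T → r0=0x10
[4] flags=0000 → (cmp)
[5] flags=0000 LS?T → r2=0x84
[6] flags=0000 GE?T → r2=0xd3

VAL = 0xd3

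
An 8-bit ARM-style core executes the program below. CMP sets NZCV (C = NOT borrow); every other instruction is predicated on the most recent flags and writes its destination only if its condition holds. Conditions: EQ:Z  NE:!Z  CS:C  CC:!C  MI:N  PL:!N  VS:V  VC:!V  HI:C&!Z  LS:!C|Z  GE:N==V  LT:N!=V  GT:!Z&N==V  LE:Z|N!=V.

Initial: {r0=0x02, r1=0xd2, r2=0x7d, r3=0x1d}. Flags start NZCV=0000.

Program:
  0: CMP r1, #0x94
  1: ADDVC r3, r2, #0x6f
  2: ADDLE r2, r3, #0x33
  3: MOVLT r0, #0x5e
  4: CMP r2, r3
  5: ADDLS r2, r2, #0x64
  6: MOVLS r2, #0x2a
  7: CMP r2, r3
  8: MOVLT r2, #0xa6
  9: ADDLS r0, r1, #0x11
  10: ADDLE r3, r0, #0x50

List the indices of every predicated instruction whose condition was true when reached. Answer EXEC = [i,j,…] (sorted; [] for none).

EXEC = [1,5,6,9]

0: ✓ CMP  NZCV=0010
1: ✓ ADDVC  r3←0xec
2: · ADDLE
3: · MOVLT
4: ✓ CMP  NZCV=1001
5: ✓ ADDLS  r2←0xe1
6: ✓ MOVLS  r2←0x2a
7: ✓ CMP  NZCV=0000
8: · MOVLT
9: ✓ ADDLS  r0←0xe3
10: · ADDLE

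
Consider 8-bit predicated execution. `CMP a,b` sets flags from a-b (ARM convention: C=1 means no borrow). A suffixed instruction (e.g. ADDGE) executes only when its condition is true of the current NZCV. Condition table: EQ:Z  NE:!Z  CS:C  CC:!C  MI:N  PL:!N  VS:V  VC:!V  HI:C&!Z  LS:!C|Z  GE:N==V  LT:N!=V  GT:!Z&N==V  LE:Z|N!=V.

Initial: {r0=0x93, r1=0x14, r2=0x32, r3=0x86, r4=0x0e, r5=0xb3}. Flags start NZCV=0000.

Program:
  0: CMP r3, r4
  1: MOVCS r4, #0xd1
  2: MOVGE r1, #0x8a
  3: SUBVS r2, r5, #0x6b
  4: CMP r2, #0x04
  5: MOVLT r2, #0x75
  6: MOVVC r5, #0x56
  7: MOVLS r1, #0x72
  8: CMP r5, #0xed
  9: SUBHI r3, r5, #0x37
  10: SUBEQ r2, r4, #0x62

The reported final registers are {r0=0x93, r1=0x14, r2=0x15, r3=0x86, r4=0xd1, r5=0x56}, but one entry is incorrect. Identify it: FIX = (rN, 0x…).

0: ✓ CMP  NZCV=0011
1: ✓ MOVCS  r4←0xd1
2: · MOVGE
3: ✓ SUBVS  r2←0x48
4: ✓ CMP  NZCV=0010
5: · MOVLT
6: ✓ MOVVC  r5←0x56
7: · MOVLS
8: ✓ CMP  NZCV=0000
9: · SUBHI
10: · SUBEQ

FIX = (r2, 0x48)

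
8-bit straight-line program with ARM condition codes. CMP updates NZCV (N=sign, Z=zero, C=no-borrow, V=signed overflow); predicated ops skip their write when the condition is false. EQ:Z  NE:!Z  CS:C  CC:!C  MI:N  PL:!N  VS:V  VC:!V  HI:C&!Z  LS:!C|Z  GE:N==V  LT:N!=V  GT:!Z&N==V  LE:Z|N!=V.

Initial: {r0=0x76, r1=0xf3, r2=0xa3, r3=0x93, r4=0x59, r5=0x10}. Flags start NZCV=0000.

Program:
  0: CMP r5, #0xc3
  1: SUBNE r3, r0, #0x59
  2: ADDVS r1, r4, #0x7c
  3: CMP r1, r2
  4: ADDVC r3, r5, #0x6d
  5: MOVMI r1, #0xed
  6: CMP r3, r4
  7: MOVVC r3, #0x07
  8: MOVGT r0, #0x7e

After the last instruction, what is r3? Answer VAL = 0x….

VAL = 0x07

0: ✓ CMP  NZCV=0000
1: ✓ SUBNE  r3←0x1d
2: · ADDVS
3: ✓ CMP  NZCV=0010
4: ✓ ADDVC  r3←0x7d
5: · MOVMI
6: ✓ CMP  NZCV=0010
7: ✓ MOVVC  r3←0x07
8: ✓ MOVGT  r0←0x7e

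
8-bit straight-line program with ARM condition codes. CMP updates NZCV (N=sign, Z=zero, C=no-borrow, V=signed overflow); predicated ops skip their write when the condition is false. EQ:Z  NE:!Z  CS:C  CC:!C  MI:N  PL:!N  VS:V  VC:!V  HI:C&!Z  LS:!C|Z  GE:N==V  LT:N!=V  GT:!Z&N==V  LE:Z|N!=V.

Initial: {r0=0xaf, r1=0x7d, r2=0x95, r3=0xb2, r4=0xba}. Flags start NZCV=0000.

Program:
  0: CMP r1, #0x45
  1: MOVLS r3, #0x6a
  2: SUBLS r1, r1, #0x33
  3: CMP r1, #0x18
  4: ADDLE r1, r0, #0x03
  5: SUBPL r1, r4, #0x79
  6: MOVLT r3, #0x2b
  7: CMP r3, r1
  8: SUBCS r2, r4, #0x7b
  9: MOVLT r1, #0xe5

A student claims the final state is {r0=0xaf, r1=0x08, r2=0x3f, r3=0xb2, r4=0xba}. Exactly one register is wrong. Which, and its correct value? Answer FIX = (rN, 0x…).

FIX = (r1, 0xe5)

0: ✓ CMP  NZCV=0010
1: · MOVLS
2: · SUBLS
3: ✓ CMP  NZCV=0010
4: · ADDLE
5: ✓ SUBPL  r1←0x41
6: · MOVLT
7: ✓ CMP  NZCV=0011
8: ✓ SUBCS  r2←0x3f
9: ✓ MOVLT  r1←0xe5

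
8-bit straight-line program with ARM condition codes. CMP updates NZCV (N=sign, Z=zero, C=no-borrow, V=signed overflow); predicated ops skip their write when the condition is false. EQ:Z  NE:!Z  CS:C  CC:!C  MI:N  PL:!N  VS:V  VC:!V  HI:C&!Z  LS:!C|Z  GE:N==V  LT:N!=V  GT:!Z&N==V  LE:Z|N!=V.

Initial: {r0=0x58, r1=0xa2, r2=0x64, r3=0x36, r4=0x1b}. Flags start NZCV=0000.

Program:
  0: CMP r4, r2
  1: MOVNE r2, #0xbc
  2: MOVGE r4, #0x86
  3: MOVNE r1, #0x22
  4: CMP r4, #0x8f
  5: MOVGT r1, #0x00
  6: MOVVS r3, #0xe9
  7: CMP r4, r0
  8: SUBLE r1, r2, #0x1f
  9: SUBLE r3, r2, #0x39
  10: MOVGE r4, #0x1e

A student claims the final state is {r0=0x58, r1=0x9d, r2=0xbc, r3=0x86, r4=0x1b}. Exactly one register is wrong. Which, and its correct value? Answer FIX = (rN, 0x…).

0: ✓ CMP  NZCV=1000
1: ✓ MOVNE  r2←0xbc
2: · MOVGE
3: ✓ MOVNE  r1←0x22
4: ✓ CMP  NZCV=1001
5: ✓ MOVGT  r1←0x00
6: ✓ MOVVS  r3←0xe9
7: ✓ CMP  NZCV=1000
8: ✓ SUBLE  r1←0x9d
9: ✓ SUBLE  r3←0x83
10: · MOVGE

FIX = (r3, 0x83)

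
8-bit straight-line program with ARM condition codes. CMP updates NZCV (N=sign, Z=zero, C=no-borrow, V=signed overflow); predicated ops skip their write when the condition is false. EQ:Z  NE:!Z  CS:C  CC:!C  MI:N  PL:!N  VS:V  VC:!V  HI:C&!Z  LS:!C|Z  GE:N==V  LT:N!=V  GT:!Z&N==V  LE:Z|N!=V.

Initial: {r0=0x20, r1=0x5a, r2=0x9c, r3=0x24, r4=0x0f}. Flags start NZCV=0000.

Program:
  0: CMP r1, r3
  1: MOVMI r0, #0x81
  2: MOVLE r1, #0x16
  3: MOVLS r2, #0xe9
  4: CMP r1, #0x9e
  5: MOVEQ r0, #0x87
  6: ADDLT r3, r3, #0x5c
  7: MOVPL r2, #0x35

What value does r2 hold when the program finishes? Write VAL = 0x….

VAL = 0x9c

0: ✓ CMP  NZCV=0010
1: · MOVMI
2: · MOVLE
3: · MOVLS
4: ✓ CMP  NZCV=1001
5: · MOVEQ
6: · ADDLT
7: · MOVPL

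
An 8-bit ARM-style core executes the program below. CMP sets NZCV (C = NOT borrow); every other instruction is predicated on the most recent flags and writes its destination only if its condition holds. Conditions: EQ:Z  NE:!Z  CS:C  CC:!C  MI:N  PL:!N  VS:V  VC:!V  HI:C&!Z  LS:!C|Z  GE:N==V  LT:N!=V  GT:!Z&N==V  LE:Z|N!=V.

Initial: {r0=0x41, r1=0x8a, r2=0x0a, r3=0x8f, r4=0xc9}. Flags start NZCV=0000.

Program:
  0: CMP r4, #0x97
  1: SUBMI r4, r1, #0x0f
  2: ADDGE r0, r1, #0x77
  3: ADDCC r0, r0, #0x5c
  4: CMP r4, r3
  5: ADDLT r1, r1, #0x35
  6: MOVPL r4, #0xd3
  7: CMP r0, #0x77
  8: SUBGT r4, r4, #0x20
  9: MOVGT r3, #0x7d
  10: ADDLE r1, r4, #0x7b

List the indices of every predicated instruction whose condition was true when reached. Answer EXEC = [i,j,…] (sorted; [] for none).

[0] flags=0010 → (cmp)
[1] flags=0010 MI?F → skip
[2] flags=0010 GE?T → r0=0x01
[3] flags=0010 CC?F → skip
[4] flags=0010 → (cmp)
[5] flags=0010 LT?F → skip
[6] flags=0010 PL?T → r4=0xd3
[7] flags=1000 → (cmp)
[8] flags=1000 GT?F → skip
[9] flags=1000 GT?F → skip
[10] flags=1000 LE?T → r1=0x4e

EXEC = [2,6,10]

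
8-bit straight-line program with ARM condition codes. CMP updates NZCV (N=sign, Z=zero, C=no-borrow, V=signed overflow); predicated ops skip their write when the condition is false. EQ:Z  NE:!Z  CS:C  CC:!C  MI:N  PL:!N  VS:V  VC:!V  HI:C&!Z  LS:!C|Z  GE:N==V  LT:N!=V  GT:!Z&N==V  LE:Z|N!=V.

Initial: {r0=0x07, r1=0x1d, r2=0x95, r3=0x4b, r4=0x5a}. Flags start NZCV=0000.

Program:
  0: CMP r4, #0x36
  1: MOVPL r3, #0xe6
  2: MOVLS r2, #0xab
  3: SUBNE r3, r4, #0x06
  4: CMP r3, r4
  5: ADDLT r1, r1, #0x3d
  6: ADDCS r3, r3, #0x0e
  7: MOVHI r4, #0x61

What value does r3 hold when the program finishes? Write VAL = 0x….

VAL = 0x54

[0] flags=0010 → (cmp)
[1] flags=0010 PL?T → r3=0xe6
[2] flags=0010 LS?F → skip
[3] flags=0010 NE?T → r3=0x54
[4] flags=1000 → (cmp)
[5] flags=1000 LT?T → r1=0x5a
[6] flags=1000 CS?F → skip
[7] flags=1000 HI?F → skip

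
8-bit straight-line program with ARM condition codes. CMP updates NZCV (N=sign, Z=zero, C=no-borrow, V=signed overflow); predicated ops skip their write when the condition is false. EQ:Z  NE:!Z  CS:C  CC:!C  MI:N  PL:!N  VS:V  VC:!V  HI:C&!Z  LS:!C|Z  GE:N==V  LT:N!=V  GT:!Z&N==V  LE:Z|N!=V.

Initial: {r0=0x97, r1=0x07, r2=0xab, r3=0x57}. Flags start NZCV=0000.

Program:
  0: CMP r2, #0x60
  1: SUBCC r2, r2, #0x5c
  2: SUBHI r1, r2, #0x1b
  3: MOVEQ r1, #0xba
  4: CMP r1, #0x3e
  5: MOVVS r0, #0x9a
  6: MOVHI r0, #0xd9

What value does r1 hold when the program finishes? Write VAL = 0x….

VAL = 0x90

0: ✓ CMP  NZCV=0011
1: · SUBCC
2: ✓ SUBHI  r1←0x90
3: · MOVEQ
4: ✓ CMP  NZCV=0011
5: ✓ MOVVS  r0←0x9a
6: ✓ MOVHI  r0←0xd9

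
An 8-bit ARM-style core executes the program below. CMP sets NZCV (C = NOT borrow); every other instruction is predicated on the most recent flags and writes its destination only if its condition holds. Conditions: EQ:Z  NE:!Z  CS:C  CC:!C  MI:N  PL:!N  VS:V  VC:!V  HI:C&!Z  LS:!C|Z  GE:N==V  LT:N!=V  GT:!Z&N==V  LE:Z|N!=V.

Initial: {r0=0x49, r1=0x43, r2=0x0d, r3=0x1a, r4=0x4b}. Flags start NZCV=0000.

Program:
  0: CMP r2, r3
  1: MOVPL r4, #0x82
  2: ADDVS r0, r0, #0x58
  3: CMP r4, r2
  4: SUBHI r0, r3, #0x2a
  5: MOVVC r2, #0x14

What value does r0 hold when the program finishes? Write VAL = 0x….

[0] flags=1000 → (cmp)
[1] flags=1000 PL?F → skip
[2] flags=1000 VS?F → skip
[3] flags=0010 → (cmp)
[4] flags=0010 HI?T → r0=0xf0
[5] flags=0010 VC?T → r2=0x14

VAL = 0xf0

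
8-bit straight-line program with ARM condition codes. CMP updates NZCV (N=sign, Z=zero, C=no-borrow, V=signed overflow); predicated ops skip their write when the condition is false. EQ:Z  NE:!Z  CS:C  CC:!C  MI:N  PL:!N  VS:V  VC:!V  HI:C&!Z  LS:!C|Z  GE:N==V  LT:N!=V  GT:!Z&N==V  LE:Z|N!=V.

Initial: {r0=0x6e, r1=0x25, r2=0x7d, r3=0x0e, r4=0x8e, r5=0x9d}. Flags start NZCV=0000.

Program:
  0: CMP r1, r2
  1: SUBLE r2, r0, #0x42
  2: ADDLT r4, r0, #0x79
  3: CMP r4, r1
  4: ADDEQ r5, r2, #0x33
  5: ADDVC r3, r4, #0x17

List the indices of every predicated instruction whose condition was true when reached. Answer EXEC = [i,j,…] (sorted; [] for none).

[0] flags=1000 → (cmp)
[1] flags=1000 LE?T → r2=0x2c
[2] flags=1000 LT?T → r4=0xe7
[3] flags=1010 → (cmp)
[4] flags=1010 EQ?F → skip
[5] flags=1010 VC?T → r3=0xfe

EXEC = [1,2,5]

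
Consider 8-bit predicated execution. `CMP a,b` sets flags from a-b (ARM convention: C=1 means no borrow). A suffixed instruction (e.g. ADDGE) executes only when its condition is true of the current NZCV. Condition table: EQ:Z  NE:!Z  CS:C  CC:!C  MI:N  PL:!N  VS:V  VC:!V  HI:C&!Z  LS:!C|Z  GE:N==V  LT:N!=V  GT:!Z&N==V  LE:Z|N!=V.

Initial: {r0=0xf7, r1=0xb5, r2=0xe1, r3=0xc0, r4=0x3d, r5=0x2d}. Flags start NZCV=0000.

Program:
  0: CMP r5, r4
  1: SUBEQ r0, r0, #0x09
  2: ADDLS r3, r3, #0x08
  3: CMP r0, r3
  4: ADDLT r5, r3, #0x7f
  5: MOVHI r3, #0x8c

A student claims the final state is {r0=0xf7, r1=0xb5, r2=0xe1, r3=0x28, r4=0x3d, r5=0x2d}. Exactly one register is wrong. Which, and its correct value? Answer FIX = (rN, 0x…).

FIX = (r3, 0x8c)

0: ✓ CMP  NZCV=1000
1: · SUBEQ
2: ✓ ADDLS  r3←0xc8
3: ✓ CMP  NZCV=0010
4: · ADDLT
5: ✓ MOVHI  r3←0x8c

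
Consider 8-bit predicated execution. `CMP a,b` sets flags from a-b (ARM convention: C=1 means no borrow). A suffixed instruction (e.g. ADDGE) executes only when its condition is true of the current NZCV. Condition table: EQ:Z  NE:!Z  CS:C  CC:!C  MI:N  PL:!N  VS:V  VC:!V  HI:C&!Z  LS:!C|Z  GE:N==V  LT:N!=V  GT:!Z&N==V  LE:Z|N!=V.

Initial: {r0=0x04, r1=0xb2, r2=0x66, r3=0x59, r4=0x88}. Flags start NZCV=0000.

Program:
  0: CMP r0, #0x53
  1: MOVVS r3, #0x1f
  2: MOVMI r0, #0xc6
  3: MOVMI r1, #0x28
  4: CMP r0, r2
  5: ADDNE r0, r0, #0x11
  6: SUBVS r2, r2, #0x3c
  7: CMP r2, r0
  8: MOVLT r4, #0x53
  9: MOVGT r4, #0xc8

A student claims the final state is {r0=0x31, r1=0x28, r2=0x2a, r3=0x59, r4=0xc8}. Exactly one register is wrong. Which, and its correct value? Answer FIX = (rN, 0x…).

[0] flags=1000 → (cmp)
[1] flags=1000 VS?F → skip
[2] flags=1000 MI?T → r0=0xc6
[3] flags=1000 MI?T → r1=0x28
[4] flags=0011 → (cmp)
[5] flags=0011 NE?T → r0=0xd7
[6] flags=0011 VS?T → r2=0x2a
[7] flags=0000 → (cmp)
[8] flags=0000 LT?F → skip
[9] flags=0000 GT?T → r4=0xc8

FIX = (r0, 0xd7)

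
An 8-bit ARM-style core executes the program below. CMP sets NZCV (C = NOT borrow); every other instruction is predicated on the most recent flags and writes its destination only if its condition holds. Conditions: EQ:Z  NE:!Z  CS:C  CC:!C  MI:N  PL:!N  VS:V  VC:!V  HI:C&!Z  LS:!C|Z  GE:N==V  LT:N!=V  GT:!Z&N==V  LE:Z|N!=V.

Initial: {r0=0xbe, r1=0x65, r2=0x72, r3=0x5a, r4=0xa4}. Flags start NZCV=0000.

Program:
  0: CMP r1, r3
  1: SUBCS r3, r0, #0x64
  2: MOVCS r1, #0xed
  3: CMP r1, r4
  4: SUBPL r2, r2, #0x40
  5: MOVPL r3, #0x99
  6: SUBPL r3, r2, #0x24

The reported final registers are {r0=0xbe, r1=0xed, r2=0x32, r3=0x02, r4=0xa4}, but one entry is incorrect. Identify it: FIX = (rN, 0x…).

0: ✓ CMP  NZCV=0010
1: ✓ SUBCS  r3←0x5a
2: ✓ MOVCS  r1←0xed
3: ✓ CMP  NZCV=0010
4: ✓ SUBPL  r2←0x32
5: ✓ MOVPL  r3←0x99
6: ✓ SUBPL  r3←0x0e

FIX = (r3, 0x0e)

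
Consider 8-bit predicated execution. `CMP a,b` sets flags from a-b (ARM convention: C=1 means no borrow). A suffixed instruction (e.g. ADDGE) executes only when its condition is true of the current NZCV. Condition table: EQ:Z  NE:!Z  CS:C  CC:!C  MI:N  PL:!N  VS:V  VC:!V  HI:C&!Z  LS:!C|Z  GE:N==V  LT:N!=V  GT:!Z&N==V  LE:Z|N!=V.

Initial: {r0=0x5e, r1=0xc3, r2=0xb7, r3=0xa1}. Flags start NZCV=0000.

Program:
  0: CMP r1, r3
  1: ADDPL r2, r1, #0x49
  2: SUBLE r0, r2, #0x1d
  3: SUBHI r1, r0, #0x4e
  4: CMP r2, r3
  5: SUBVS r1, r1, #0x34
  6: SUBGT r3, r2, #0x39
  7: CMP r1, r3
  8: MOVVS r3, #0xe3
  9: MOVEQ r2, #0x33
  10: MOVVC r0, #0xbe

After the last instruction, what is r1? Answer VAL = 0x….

VAL = 0x10

0: ✓ CMP  NZCV=0010
1: ✓ ADDPL  r2←0x0c
2: · SUBLE
3: ✓ SUBHI  r1←0x10
4: ✓ CMP  NZCV=0000
5: · SUBVS
6: ✓ SUBGT  r3←0xd3
7: ✓ CMP  NZCV=0000
8: · MOVVS
9: · MOVEQ
10: ✓ MOVVC  r0←0xbe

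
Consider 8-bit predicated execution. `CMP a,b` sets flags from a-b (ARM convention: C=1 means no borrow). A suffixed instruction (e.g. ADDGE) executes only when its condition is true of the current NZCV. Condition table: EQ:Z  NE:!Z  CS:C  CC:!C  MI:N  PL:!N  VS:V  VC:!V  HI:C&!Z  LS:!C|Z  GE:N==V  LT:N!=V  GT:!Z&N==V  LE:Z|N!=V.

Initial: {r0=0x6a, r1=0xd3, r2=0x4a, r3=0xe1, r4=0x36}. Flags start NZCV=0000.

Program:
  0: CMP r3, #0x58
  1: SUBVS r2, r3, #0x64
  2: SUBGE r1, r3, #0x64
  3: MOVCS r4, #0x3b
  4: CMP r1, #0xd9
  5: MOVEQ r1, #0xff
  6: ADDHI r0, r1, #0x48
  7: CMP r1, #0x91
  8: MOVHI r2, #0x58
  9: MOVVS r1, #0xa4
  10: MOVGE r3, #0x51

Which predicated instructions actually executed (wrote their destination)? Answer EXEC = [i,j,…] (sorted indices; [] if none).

[0] flags=1010 → (cmp)
[1] flags=1010 VS?F → skip
[2] flags=1010 GE?F → skip
[3] flags=1010 CS?T → r4=0x3b
[4] flags=1000 → (cmp)
[5] flags=1000 EQ?F → skip
[6] flags=1000 HI?F → skip
[7] flags=0010 → (cmp)
[8] flags=0010 HI?T → r2=0x58
[9] flags=0010 VS?F → skip
[10] flags=0010 GE?T → r3=0x51

EXEC = [3,8,10]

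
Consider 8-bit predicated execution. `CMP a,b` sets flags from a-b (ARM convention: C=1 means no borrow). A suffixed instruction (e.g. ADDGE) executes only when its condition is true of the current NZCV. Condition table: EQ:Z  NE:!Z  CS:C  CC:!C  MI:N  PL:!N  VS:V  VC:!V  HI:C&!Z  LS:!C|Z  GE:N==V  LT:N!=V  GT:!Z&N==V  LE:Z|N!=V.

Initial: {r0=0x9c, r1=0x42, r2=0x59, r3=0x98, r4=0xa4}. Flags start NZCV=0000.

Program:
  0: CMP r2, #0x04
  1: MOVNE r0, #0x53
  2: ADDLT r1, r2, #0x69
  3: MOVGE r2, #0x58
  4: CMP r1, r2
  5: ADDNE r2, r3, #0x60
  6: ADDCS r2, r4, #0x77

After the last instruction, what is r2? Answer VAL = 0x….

[0] flags=0010 → (cmp)
[1] flags=0010 NE?T → r0=0x53
[2] flags=0010 LT?F → skip
[3] flags=0010 GE?T → r2=0x58
[4] flags=1000 → (cmp)
[5] flags=1000 NE?T → r2=0xf8
[6] flags=1000 CS?F → skip

VAL = 0xf8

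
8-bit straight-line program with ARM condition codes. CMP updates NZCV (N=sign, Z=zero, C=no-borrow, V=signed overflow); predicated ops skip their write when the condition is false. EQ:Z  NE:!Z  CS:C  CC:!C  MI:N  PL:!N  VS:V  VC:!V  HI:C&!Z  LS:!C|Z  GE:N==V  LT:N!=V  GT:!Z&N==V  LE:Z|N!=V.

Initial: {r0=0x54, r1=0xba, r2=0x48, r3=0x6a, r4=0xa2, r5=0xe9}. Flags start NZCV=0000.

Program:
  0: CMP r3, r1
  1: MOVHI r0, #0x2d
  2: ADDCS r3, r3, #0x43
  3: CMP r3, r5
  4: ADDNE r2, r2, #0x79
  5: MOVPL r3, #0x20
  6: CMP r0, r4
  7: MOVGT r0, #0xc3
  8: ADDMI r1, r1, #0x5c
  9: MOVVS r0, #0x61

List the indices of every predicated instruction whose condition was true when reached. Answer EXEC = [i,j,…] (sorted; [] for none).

[0] flags=1001 → (cmp)
[1] flags=1001 HI?F → skip
[2] flags=1001 CS?F → skip
[3] flags=1001 → (cmp)
[4] flags=1001 NE?T → r2=0xc1
[5] flags=1001 PL?F → skip
[6] flags=1001 → (cmp)
[7] flags=1001 GT?T → r0=0xc3
[8] flags=1001 MI?T → r1=0x16
[9] flags=1001 VS?T → r0=0x61

EXEC = [4,7,8,9]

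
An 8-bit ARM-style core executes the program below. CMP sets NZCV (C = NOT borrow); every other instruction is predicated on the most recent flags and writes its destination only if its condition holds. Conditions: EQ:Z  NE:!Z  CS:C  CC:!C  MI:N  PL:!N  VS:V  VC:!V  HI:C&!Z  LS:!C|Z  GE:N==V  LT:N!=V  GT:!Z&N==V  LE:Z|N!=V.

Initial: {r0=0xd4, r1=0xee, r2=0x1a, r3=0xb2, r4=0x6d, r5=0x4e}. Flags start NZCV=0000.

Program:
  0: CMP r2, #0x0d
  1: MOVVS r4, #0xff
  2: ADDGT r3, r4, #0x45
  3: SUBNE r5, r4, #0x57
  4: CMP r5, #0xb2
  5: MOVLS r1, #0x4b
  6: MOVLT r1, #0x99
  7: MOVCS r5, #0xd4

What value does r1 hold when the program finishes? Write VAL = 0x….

[0] flags=0010 → (cmp)
[1] flags=0010 VS?F → skip
[2] flags=0010 GT?T → r3=0xb2
[3] flags=0010 NE?T → r5=0x16
[4] flags=0000 → (cmp)
[5] flags=0000 LS?T → r1=0x4b
[6] flags=0000 LT?F → skip
[7] flags=0000 CS?F → skip

VAL = 0x4b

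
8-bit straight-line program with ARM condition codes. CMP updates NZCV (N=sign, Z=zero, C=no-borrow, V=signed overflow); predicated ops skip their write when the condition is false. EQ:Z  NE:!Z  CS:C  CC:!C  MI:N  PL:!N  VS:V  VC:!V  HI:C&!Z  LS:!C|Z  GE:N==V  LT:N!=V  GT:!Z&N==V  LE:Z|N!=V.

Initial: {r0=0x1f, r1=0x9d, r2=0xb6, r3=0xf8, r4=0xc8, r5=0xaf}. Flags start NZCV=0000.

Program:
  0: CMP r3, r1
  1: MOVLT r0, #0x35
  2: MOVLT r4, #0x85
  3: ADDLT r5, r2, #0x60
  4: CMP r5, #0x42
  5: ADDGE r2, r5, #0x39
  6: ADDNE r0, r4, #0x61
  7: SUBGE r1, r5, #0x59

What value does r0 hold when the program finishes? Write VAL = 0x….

[0] flags=0010 → (cmp)
[1] flags=0010 LT?F → skip
[2] flags=0010 LT?F → skip
[3] flags=0010 LT?F → skip
[4] flags=0011 → (cmp)
[5] flags=0011 GE?F → skip
[6] flags=0011 NE?T → r0=0x29
[7] flags=0011 GE?F → skip

VAL = 0x29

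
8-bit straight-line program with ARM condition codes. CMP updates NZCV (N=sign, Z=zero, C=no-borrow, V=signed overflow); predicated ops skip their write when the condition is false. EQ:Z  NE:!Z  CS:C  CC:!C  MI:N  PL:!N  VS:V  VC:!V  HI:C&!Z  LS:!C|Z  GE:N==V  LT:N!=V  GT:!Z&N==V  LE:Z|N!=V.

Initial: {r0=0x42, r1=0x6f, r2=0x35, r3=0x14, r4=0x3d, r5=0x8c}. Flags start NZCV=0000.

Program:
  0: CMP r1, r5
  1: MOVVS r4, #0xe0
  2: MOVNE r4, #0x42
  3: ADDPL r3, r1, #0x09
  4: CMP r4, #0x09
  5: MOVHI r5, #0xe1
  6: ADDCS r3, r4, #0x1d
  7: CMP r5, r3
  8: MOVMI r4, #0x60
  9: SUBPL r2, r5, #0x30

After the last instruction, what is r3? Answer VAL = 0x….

[0] flags=1001 → (cmp)
[1] flags=1001 VS?T → r4=0xe0
[2] flags=1001 NE?T → r4=0x42
[3] flags=1001 PL?F → skip
[4] flags=0010 → (cmp)
[5] flags=0010 HI?T → r5=0xe1
[6] flags=0010 CS?T → r3=0x5f
[7] flags=1010 → (cmp)
[8] flags=1010 MI?T → r4=0x60
[9] flags=1010 PL?F → skip

VAL = 0x5f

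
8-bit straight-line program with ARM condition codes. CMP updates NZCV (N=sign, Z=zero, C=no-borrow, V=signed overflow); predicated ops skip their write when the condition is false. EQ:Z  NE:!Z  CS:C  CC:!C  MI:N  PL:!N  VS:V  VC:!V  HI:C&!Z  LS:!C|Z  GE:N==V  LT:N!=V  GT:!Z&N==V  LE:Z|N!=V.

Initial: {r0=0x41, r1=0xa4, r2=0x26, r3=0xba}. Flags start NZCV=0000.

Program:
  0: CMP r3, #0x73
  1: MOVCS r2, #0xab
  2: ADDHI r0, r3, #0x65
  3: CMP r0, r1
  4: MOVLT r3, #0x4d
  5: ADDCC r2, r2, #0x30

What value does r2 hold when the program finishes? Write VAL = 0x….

0: ✓ CMP  NZCV=0011
1: ✓ MOVCS  r2←0xab
2: ✓ ADDHI  r0←0x1f
3: ✓ CMP  NZCV=0000
4: · MOVLT
5: ✓ ADDCC  r2←0xdb

VAL = 0xdb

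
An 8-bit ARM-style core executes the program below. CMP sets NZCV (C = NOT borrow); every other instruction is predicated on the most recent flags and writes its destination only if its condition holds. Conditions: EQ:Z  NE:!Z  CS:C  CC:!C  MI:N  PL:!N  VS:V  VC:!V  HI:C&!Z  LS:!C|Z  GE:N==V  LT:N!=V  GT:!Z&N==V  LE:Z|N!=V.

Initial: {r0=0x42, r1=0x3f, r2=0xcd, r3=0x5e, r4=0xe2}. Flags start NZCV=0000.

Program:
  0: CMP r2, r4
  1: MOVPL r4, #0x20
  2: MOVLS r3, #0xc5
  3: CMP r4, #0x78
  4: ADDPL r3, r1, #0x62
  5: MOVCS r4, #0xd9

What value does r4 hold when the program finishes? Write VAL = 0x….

[0] flags=1000 → (cmp)
[1] flags=1000 PL?F → skip
[2] flags=1000 LS?T → r3=0xc5
[3] flags=0011 → (cmp)
[4] flags=0011 PL?T → r3=0xa1
[5] flags=0011 CS?T → r4=0xd9

VAL = 0xd9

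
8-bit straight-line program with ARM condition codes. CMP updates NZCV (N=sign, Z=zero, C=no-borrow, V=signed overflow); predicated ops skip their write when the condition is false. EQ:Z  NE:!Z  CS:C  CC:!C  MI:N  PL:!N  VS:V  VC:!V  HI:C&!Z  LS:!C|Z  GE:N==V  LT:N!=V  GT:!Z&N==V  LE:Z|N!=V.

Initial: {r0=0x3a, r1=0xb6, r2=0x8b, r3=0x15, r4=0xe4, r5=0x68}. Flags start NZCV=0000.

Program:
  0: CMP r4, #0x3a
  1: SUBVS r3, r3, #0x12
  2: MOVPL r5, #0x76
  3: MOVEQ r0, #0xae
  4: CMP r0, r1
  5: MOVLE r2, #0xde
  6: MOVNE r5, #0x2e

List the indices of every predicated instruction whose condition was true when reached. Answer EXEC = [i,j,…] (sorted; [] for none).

0: ✓ CMP  NZCV=1010
1: · SUBVS
2: · MOVPL
3: · MOVEQ
4: ✓ CMP  NZCV=1001
5: · MOVLE
6: ✓ MOVNE  r5←0x2e

EXEC = [6]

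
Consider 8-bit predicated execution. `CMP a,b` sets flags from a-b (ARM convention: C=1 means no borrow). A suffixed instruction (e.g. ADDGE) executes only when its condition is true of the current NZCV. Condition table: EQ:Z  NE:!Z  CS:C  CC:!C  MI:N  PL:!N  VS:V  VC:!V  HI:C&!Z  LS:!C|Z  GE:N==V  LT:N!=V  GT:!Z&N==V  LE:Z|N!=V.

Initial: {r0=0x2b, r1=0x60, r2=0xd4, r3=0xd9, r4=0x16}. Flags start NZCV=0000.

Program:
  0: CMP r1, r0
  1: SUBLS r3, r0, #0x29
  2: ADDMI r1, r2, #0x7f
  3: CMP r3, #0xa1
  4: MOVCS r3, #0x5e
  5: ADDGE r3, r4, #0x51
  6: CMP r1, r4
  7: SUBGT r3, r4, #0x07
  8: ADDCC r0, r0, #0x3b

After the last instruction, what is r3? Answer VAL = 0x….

VAL = 0x0f

0: ✓ CMP  NZCV=0010
1: · SUBLS
2: · ADDMI
3: ✓ CMP  NZCV=0010
4: ✓ MOVCS  r3←0x5e
5: ✓ ADDGE  r3←0x67
6: ✓ CMP  NZCV=0010
7: ✓ SUBGT  r3←0x0f
8: · ADDCC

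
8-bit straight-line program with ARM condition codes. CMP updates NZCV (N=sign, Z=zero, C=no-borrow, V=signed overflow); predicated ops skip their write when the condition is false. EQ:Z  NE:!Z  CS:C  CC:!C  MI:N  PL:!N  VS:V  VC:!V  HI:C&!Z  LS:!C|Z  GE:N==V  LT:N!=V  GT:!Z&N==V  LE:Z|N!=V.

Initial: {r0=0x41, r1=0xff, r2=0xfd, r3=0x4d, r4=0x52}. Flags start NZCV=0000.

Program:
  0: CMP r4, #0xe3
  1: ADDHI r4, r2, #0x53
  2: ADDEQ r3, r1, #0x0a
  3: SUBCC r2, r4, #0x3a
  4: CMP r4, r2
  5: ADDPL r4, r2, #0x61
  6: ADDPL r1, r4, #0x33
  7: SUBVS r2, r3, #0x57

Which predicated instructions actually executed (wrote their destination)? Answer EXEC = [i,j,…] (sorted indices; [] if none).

[0] flags=0000 → (cmp)
[1] flags=0000 HI?F → skip
[2] flags=0000 EQ?F → skip
[3] flags=0000 CC?T → r2=0x18
[4] flags=0010 → (cmp)
[5] flags=0010 PL?T → r4=0x79
[6] flags=0010 PL?T → r1=0xac
[7] flags=0010 VS?F → skip

EXEC = [3,5,6]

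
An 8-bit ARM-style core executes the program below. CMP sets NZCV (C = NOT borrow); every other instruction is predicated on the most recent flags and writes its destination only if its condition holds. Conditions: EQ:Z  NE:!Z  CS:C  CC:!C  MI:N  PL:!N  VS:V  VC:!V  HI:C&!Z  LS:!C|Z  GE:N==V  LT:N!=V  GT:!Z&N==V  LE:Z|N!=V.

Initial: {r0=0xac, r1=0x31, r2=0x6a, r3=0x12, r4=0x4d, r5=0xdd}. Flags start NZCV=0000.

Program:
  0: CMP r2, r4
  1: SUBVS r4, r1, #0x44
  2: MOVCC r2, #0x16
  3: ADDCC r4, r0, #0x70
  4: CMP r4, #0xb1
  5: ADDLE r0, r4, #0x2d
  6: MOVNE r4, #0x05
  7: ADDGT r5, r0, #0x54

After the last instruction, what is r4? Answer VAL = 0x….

VAL = 0x05

0: ✓ CMP  NZCV=0010
1: · SUBVS
2: · MOVCC
3: · ADDCC
4: ✓ CMP  NZCV=1001
5: · ADDLE
6: ✓ MOVNE  r4←0x05
7: ✓ ADDGT  r5←0x00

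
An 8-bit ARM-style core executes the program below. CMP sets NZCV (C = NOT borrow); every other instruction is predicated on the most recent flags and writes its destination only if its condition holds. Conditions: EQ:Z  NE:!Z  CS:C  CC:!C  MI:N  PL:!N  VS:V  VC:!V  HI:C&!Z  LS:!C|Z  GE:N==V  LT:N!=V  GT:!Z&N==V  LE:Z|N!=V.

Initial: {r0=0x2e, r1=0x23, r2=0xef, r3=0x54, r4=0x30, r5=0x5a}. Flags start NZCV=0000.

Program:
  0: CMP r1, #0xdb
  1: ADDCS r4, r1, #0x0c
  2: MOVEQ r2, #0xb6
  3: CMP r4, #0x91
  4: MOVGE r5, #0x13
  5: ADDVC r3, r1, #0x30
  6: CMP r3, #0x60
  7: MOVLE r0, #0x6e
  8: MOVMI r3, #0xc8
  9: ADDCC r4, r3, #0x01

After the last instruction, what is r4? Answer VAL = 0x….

0: ✓ CMP  NZCV=0000
1: · ADDCS
2: · MOVEQ
3: ✓ CMP  NZCV=1001
4: ✓ MOVGE  r5←0x13
5: · ADDVC
6: ✓ CMP  NZCV=1000
7: ✓ MOVLE  r0←0x6e
8: ✓ MOVMI  r3←0xc8
9: ✓ ADDCC  r4←0xc9

VAL = 0xc9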